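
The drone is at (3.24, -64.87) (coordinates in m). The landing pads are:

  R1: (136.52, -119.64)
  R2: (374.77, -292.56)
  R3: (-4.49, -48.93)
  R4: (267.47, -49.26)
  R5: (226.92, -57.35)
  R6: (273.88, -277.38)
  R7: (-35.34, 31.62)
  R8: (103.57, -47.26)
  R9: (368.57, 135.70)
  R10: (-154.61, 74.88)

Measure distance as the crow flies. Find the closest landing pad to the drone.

Distances from (3.24, -64.87):
R1: √((133.28)² + (-54.77)²) = √(17763.5584 + 2999.7529) = 144.09 m
R2: √((371.53)² + (-227.69)²) = √(138034.5409 + 51842.7361) = 435.75 m
R3: √((-7.73)² + (15.94)²) = √(59.7529 + 254.0836) = 17.72 m
R4: √((264.23)² + (15.61)²) = √(69817.4929 + 243.6721) = 264.69 m
R5: √((223.68)² + (7.52)²) = √(50032.7424 + 56.5504) = 223.81 m
R6: √((270.64)² + (-212.51)²) = √(73246.0096 + 45160.5001) = 344.10 m
R7: √((-38.58)² + (96.49)²) = √(1488.4164 + 9310.3201) = 103.92 m
R8: √((100.33)² + (17.61)²) = √(10066.1089 + 310.1121) = 101.86 m
R9: √((365.33)² + (200.57)²) = √(133466.0089 + 40228.3249) = 416.77 m
R10: √((-157.85)² + (139.75)²) = √(24916.6225 + 19530.0625) = 210.82 m
Minimum: R3 at 17.72 m.

R3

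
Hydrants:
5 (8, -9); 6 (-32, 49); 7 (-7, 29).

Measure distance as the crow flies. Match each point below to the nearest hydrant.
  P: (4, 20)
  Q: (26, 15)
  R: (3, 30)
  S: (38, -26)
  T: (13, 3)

P at (4, 20):
  5: √((4)² + (-29)²) = √(16.000 + 841.000) = 29.3
  6: √((-36)² + (29)²) = √(1296.000 + 841.000) = 46.2
  7: √((-11)² + (9)²) = √(121.000 + 81.000) = 14.2
  → nearest: 7 (14.2)
Q at (26, 15):
  5: √((-18)² + (-24)²) = √(324.000 + 576.000) = 30.0
  6: √((-58)² + (34)²) = √(3364.000 + 1156.000) = 67.2
  7: √((-33)² + (14)²) = √(1089.000 + 196.000) = 35.8
  → nearest: 5 (30.0)
R at (3, 30):
  5: √((5)² + (-39)²) = √(25.000 + 1521.000) = 39.3
  6: √((-35)² + (19)²) = √(1225.000 + 361.000) = 39.8
  7: √((-10)² + (-1)²) = √(100.000 + 1.000) = 10.0
  → nearest: 7 (10.0)
S at (38, -26):
  5: √((-30)² + (17)²) = √(900.000 + 289.000) = 34.5
  6: √((-70)² + (75)²) = √(4900.000 + 5625.000) = 102.6
  7: √((-45)² + (55)²) = √(2025.000 + 3025.000) = 71.1
  → nearest: 5 (34.5)
T at (13, 3):
  5: √((-5)² + (-12)²) = √(25.000 + 144.000) = 13.0
  6: √((-45)² + (46)²) = √(2025.000 + 2116.000) = 64.4
  7: √((-20)² + (26)²) = √(400.000 + 676.000) = 32.8
  → nearest: 5 (13.0)

P→7; Q→5; R→7; S→5; T→5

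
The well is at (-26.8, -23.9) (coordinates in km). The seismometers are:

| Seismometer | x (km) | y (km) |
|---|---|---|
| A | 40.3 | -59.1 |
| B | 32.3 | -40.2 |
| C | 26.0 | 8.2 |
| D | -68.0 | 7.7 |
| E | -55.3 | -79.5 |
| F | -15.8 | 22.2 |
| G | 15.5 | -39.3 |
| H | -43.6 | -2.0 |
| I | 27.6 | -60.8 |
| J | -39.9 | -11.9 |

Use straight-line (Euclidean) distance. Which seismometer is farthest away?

Distances from (-26.8, -23.9):
A: √((67.1)² + (-35.2)²) = √(4502.410 + 1239.040) = 75.8 km
B: √((59.1)² + (-16.3)²) = √(3492.810 + 265.690) = 61.3 km
C: √((52.8)² + (32.1)²) = √(2787.840 + 1030.410) = 61.8 km
D: √((-41.2)² + (31.6)²) = √(1697.440 + 998.560) = 51.9 km
E: √((-28.5)² + (-55.6)²) = √(812.250 + 3091.360) = 62.5 km
F: √((11.0)² + (46.1)²) = √(121.000 + 2125.210) = 47.4 km
G: √((42.3)² + (-15.4)²) = √(1789.290 + 237.160) = 45.0 km
H: √((-16.8)² + (21.9)²) = √(282.240 + 479.610) = 27.6 km
I: √((54.4)² + (-36.9)²) = √(2959.360 + 1361.610) = 65.7 km
J: √((-13.1)² + (12.0)²) = √(171.610 + 144.000) = 17.8 km
Maximum: A at 75.8 km.

A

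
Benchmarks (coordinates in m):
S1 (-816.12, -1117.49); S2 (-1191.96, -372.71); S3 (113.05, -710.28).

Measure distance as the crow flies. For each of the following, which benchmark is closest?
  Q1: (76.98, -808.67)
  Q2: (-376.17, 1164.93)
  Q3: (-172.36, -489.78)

Q1 at (76.98, -808.67):
  S1: 944.99 m
  S2: 1341.74 m
  S3: 104.79 m
  → nearest: S3 (104.79 m)
Q2 at (-376.17, 1164.93):
  S1: 2324.43 m
  S2: 1740.65 m
  S3: 1937.98 m
  → nearest: S2 (1740.65 m)
Q3 at (-172.36, -489.78):
  S1: 899.14 m
  S2: 1026.30 m
  S3: 360.66 m
  → nearest: S3 (360.66 m)

Q1→S3; Q2→S2; Q3→S3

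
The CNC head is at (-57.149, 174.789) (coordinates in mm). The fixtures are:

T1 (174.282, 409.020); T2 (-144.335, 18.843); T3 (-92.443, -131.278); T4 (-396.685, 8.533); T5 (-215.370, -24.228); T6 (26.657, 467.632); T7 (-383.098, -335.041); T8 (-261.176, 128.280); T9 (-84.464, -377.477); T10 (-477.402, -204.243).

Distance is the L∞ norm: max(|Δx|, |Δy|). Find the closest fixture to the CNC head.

Distances from (-57.149, 174.789):
T1: max(|231.431|, |234.231|) = 234.231 mm
T2: max(|-87.186|, |-155.946|) = 155.946 mm
T3: max(|-35.294|, |-306.067|) = 306.067 mm
T4: max(|-339.536|, |-166.256|) = 339.536 mm
T5: max(|-158.221|, |-199.017|) = 199.017 mm
T6: max(|83.806|, |292.843|) = 292.843 mm
T7: max(|-325.949|, |-509.830|) = 509.830 mm
T8: max(|-204.027|, |-46.509|) = 204.027 mm
T9: max(|-27.315|, |-552.266|) = 552.266 mm
T10: max(|-420.253|, |-379.032|) = 420.253 mm
Minimum: T2 at 155.946 mm.

T2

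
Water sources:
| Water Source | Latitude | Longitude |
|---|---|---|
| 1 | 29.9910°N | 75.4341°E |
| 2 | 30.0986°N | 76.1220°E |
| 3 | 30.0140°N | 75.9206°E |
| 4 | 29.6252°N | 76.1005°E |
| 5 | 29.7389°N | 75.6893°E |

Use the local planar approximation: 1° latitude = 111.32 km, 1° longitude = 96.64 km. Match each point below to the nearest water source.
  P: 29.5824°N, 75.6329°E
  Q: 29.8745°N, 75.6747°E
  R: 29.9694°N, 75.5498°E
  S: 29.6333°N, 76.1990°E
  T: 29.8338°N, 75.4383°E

P→5; Q→5; R→1; S→4; T→1

P at 29.5824°N, 75.6329°E:
  1: √((0.4086·111.32)² + (-0.1988·96.64)²) = √(2068.917247 + 369.102174) = 49.3763 km
  2: √((0.5162·111.32)² + (0.4891·96.64)²) = √(3302.040501 + 2234.133744) = 74.4055 km
  3: √((0.4316·111.32)² + (0.2877·96.64)²) = √(2308.390442 + 773.025048) = 55.5105 km
  4: √((0.0428·111.32)² + (0.4676·96.64)²) = √(22.700422 + 2042.033430) = 45.4393 km
  5: √((0.1565·111.32)² + (0.0564·96.64)²) = √(303.511450 + 29.707907) = 18.2543 km
  → nearest: 5 (18.2543 km)
Q at 29.8745°N, 75.6747°E:
  1: √((0.1165·111.32)² + (-0.2406·96.64)²) = √(168.189255 + 540.636159) = 26.6238 km
  2: √((0.2241·111.32)² + (0.4473·96.64)²) = √(622.343429 + 1868.579754) = 49.9091 km
  3: √((0.1395·111.32)² + (0.2459·96.64)²) = √(241.154189 + 564.717050) = 28.3879 km
  4: √((-0.2493·111.32)² + (0.4258·96.64)²) = √(770.177722 + 1693.265878) = 49.6331 km
  5: √((-0.1356·111.32)² + (0.0146·96.64)²) = √(227.858783 + 1.990763) = 15.1608 km
  → nearest: 5 (15.1608 km)
R at 29.9694°N, 75.5498°E:
  1: √((0.0216·111.32)² + (-0.1157·96.64)²) = √(5.781678 + 125.020307) = 11.4369 km
  2: √((0.1292·111.32)² + (0.5722·96.64)²) = √(206.857572 + 3057.803332) = 57.1372 km
  3: √((0.0446·111.32)² + (0.3708·96.64)²) = √(24.649954 + 1284.083583) = 36.1764 km
  4: √((-0.3442·111.32)² + (0.5507·96.64)²) = √(1468.142218 + 2832.330933) = 65.5780 km
  5: √((-0.2305·111.32)² + (0.1395·96.64)²) = √(658.397624 + 181.744910) = 28.9852 km
  → nearest: 1 (11.4369 km)
S at 29.6333°N, 76.1990°E:
  1: √((0.3577·111.32)² + (-0.7649·96.64)²) = √(1585.565822 + 5464.156938) = 83.9626 km
  2: √((0.4653·111.32)² + (-0.0770·96.64)²) = √(2682.949513 + 55.372648) = 52.3290 km
  3: √((0.3807·111.32)² + (-0.2784·96.64)²) = √(1796.024054 + 723.856210) = 50.1984 km
  4: √((-0.0081·111.32)² + (-0.0985·96.64)²) = √(0.813048 + 90.612123) = 9.5617 km
  5: √((0.1056·111.32)² + (-0.5097·96.64)²) = √(138.189241 + 2426.292243) = 50.6407 km
  → nearest: 4 (9.5617 km)
T at 29.8338°N, 75.4383°E:
  1: √((0.1572·111.32)² + (-0.0042·96.64)²) = √(306.232640 + 0.164745) = 17.5042 km
  2: √((0.2648·111.32)² + (0.6837·96.64)²) = √(868.925129 + 4365.610671) = 72.3501 km
  3: √((0.1802·111.32)² + (0.4823·96.64)²) = √(402.398144 + 2172.442880) = 50.7429 km
  4: √((-0.2086·111.32)² + (0.6622·96.64)²) = √(539.231189 + 4095.361049) = 68.0778 km
  5: √((-0.0949·111.32)² + (0.2510·96.64)²) = √(111.603758 + 588.384584) = 26.4573 km
  → nearest: 1 (17.5042 km)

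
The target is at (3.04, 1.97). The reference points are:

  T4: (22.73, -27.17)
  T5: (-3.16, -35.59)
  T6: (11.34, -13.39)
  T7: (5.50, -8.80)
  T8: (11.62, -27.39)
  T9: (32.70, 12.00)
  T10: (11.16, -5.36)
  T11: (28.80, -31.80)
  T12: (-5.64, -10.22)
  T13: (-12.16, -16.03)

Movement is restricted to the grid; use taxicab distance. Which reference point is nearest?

T7

Distances from (3.04, 1.97):
T4: |19.69| + |-29.14| = 19.69 + 29.14 = 48.83
T5: |-6.20| + |-37.56| = 6.20 + 37.56 = 43.76
T6: |8.30| + |-15.36| = 8.30 + 15.36 = 23.66
T7: |2.46| + |-10.77| = 2.46 + 10.77 = 13.23
T8: |8.58| + |-29.36| = 8.58 + 29.36 = 37.94
T9: |29.66| + |10.03| = 29.66 + 10.03 = 39.69
T10: |8.12| + |-7.33| = 8.12 + 7.33 = 15.45
T11: |25.76| + |-33.77| = 25.76 + 33.77 = 59.53
T12: |-8.68| + |-12.19| = 8.68 + 12.19 = 20.87
T13: |-15.20| + |-18.00| = 15.20 + 18.00 = 33.20
Minimum: T7 at 13.23.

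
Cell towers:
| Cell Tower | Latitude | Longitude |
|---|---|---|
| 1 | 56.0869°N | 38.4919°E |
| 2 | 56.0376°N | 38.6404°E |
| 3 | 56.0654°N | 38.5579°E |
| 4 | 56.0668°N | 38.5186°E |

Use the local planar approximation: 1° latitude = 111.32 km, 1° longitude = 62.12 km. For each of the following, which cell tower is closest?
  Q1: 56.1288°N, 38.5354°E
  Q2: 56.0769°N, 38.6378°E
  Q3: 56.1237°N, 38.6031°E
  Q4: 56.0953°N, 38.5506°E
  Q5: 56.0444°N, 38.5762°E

Q1→1; Q2→2; Q3→3; Q4→3; Q5→3

Q1 at 56.1288°N, 38.5354°E:
  1: 5.3905 km
  2: 12.0671 km
  3: 7.1948 km
  4: 6.9803 km
  → nearest: 1 (5.3905 km)
Q2 at 56.0769°N, 38.6378°E:
  1: 9.1314 km
  2: 4.3779 km
  3: 5.1258 km
  4: 7.4896 km
  → nearest: 2 (4.3779 km)
Q3 at 56.1237°N, 38.6031°E:
  1: 8.0311 km
  2: 9.8608 km
  3: 7.0713 km
  4: 8.2264 km
  → nearest: 3 (7.0713 km)
Q4 at 56.0953°N, 38.5506°E:
  1: 3.7644 km
  2: 8.5074 km
  3: 3.3592 km
  4: 3.7439 km
  → nearest: 3 (3.3592 km)
Q5 at 56.0444°N, 38.5762°E:
  1: 7.0574 km
  2: 4.0593 km
  3: 2.5995 km
  4: 4.3613 km
  → nearest: 3 (2.5995 km)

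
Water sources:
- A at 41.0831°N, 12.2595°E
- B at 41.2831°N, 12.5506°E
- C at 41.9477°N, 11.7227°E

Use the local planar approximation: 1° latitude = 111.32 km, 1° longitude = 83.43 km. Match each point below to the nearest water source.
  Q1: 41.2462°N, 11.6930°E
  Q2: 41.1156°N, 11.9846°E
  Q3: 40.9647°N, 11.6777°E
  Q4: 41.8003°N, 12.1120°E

Q1 at 41.2462°N, 11.6930°E:
  A: 50.6305 km
  B: 71.6674 km
  C: 78.1303 km
  → nearest: A (50.6305 km)
Q2 at 41.1156°N, 11.9846°E:
  A: 23.2185 km
  B: 50.7694 km
  C: 95.1716 km
  → nearest: A (23.2185 km)
Q3 at 40.9647°N, 11.6777°E:
  A: 50.2972 km
  B: 80.9934 km
  C: 109.4919 km
  → nearest: A (50.2972 km)
Q4 at 41.8003°N, 12.1120°E:
  A: 80.7815 km
  B: 68.2191 km
  C: 36.3888 km
  → nearest: C (36.3888 km)

Q1→A; Q2→A; Q3→A; Q4→C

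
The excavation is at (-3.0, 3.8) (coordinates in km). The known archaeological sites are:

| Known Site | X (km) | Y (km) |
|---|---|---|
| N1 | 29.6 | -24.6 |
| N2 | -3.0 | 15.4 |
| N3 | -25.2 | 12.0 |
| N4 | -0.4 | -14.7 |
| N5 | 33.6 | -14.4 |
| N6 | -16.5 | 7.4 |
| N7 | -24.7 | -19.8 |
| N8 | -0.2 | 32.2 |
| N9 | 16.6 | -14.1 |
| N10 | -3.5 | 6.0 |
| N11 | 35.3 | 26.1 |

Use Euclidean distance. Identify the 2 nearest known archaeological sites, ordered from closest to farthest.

Distances from (-3.0, 3.8):
N1: √((32.6)² + (-28.4)²) = √(1062.760 + 806.560) = 43.2 km
N2: √((0.0)² + (11.6)²) = √(0.000 + 134.560) = 11.6 km
N3: √((-22.2)² + (8.2)²) = √(492.840 + 67.240) = 23.7 km
N4: √((2.6)² + (-18.5)²) = √(6.760 + 342.250) = 18.7 km
N5: √((36.6)² + (-18.2)²) = √(1339.560 + 331.240) = 40.9 km
N6: √((-13.5)² + (3.6)²) = √(182.250 + 12.960) = 14.0 km
N7: √((-21.7)² + (-23.6)²) = √(470.890 + 556.960) = 32.1 km
N8: √((2.8)² + (28.4)²) = √(7.840 + 806.560) = 28.5 km
N9: √((19.6)² + (-17.9)²) = √(384.160 + 320.410) = 26.5 km
N10: √((-0.5)² + (2.2)²) = √(0.250 + 4.840) = 2.3 km
N11: √((38.3)² + (22.3)²) = √(1466.890 + 497.290) = 44.3 km
Sorted: N10 (2.3 km) < N2 (11.6 km) < N6 (14.0 km) < N4 (18.7 km) < …

N10, N2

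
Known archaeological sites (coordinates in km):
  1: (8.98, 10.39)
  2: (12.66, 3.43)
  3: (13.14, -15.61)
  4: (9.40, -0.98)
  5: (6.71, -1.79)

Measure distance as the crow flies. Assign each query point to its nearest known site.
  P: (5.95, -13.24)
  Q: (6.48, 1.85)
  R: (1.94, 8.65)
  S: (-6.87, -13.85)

P at (5.95, -13.24):
  1: √((3.03)² + (23.63)²) = √(9.18090 + 558.37690) = 23.823 km
  2: √((6.71)² + (16.67)²) = √(45.02410 + 277.88890) = 17.970 km
  3: √((7.19)² + (-2.37)²) = √(51.69610 + 5.61690) = 7.571 km
  4: √((3.45)² + (12.26)²) = √(11.90250 + 150.30760) = 12.736 km
  5: √((0.76)² + (11.45)²) = √(0.57760 + 131.10250) = 11.475 km
  → nearest: 3 (7.571 km)
Q at (6.48, 1.85):
  1: √((2.50)² + (8.54)²) = √(6.25000 + 72.93160) = 8.898 km
  2: √((6.18)² + (1.58)²) = √(38.19240 + 2.49640) = 6.379 km
  3: √((6.66)² + (-17.46)²) = √(44.35560 + 304.85160) = 18.687 km
  4: √((2.92)² + (-2.83)²) = √(8.52640 + 8.00890) = 4.066 km
  5: √((0.23)² + (-3.64)²) = √(0.05290 + 13.24960) = 3.647 km
  → nearest: 5 (3.647 km)
R at (1.94, 8.65):
  1: √((7.04)² + (1.74)²) = √(49.56160 + 3.02760) = 7.252 km
  2: √((10.72)² + (-5.22)²) = √(114.91840 + 27.24840) = 11.923 km
  3: √((11.20)² + (-24.26)²) = √(125.44000 + 588.54760) = 26.721 km
  4: √((7.46)² + (-9.63)²) = √(55.65160 + 92.73690) = 12.181 km
  5: √((4.77)² + (-10.44)²) = √(22.75290 + 108.99360) = 11.478 km
  → nearest: 1 (7.252 km)
S at (-6.87, -13.85):
  1: √((15.85)² + (24.24)²) = √(251.22250 + 587.57760) = 28.962 km
  2: √((19.53)² + (17.28)²) = √(381.42090 + 298.59840) = 26.077 km
  3: √((20.01)² + (-1.76)²) = √(400.40010 + 3.09760) = 20.087 km
  4: √((16.27)² + (12.87)²) = √(264.71290 + 165.63690) = 20.745 km
  5: √((13.58)² + (12.06)²) = √(184.41640 + 145.44360) = 18.162 km
  → nearest: 5 (18.162 km)

P→3; Q→5; R→1; S→5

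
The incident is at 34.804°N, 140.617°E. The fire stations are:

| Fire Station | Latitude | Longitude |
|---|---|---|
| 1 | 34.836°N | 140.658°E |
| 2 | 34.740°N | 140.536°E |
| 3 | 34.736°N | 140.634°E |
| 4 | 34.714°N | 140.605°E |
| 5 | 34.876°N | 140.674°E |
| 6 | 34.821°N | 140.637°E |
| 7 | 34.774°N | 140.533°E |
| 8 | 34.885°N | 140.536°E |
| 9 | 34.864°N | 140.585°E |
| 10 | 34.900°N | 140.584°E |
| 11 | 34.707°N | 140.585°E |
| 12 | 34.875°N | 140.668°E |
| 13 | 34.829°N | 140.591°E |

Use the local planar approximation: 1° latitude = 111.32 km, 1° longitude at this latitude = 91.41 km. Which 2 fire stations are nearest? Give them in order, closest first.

Distances from 34.804°N, 140.617°E:
1: √((0.032·111.32)² + (0.041·91.41)²) = √(12.68955 + 14.04608) = 5.171 km
2: √((-0.064·111.32)² + (-0.081·91.41)²) = √(50.75822 + 54.82233) = 10.275 km
3: √((-0.068·111.32)² + (0.017·91.41)²) = √(57.30127 + 2.41482) = 7.728 km
4: √((-0.090·111.32)² + (-0.012·91.41)²) = √(100.37635 + 1.20323) = 10.079 km
5: √((0.072·111.32)² + (0.057·91.41)²) = √(64.24087 + 27.14796) = 9.560 km
6: √((0.017·111.32)² + (0.020·91.41)²) = √(3.58133 + 3.34232) = 2.631 km
7: √((-0.030·111.32)² + (-0.084·91.41)²) = √(11.15293 + 58.95844) = 8.373 km
8: √((0.081·111.32)² + (-0.081·91.41)²) = √(81.30485 + 54.82233) = 11.667 km
9: √((0.060·111.32)² + (-0.032·91.41)²) = √(44.61171 + 8.55633) = 7.292 km
10: √((0.096·111.32)² + (-0.033·91.41)²) = √(114.20598 + 9.09945) = 11.104 km
11: √((-0.097·111.32)² + (-0.032·91.41)²) = √(116.59767 + 8.55633) = 11.187 km
12: √((0.071·111.32)² + (0.051·91.41)²) = √(62.46879 + 21.73340) = 9.176 km
13: √((0.025·111.32)² + (-0.026·91.41)²) = √(7.74509 + 5.64851) = 3.660 km
Sorted: 6 (2.631 km) < 13 (3.660 km) < 1 (5.171 km) < 9 (7.292 km) < …

6, 13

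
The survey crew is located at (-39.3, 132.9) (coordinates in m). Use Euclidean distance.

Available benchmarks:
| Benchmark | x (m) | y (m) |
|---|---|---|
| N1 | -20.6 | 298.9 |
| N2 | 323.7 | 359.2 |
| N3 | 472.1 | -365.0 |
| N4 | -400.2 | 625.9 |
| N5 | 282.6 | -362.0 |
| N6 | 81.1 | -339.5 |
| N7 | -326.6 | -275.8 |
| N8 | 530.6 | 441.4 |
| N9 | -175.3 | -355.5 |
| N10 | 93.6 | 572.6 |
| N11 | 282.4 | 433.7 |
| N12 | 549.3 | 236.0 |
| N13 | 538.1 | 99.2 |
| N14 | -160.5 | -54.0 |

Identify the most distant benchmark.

N3

Distances from (-39.3, 132.9):
N1: 167.0 m
N2: 427.8 m
N3: 713.7 m
N4: 611.0 m
N5: 590.4 m
N6: 487.5 m
N7: 499.6 m
N8: 648.0 m
N9: 507.0 m
N10: 459.3 m
N11: 440.4 m
N12: 597.6 m
N13: 578.4 m
N14: 222.8 m
Maximum: N3 at 713.7 m.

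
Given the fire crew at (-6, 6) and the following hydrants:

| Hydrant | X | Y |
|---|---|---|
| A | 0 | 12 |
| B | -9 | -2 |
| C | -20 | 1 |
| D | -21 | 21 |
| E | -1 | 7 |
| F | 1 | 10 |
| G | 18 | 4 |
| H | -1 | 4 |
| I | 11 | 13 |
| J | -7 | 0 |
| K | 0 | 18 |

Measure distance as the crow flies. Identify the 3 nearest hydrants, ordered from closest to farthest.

Distances from (-6, 6):
A: 8.49
B: 8.54
C: 14.87
D: 21.21
E: 5.10
F: 8.06
G: 24.08
H: 5.39
I: 18.38
J: 6.08
K: 13.42
Sorted: E (5.10) < H (5.39) < J (6.08) < F (8.06) < A (8.49) < …

E, H, J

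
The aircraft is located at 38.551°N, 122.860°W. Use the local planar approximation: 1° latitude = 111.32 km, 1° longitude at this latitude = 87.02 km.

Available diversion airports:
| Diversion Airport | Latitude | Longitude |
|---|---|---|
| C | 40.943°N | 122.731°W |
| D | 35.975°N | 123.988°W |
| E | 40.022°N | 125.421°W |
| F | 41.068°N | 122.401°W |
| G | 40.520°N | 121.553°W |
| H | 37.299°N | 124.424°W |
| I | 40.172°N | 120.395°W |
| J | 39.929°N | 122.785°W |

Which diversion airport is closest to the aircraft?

Distances from 38.551°N, 122.860°W:
C: 266.514 km
D: 303.095 km
E: 276.551 km
F: 283.025 km
G: 246.940 km
H: 194.802 km
I: 280.311 km
J: 153.538 km
Minimum: J at 153.538 km.

J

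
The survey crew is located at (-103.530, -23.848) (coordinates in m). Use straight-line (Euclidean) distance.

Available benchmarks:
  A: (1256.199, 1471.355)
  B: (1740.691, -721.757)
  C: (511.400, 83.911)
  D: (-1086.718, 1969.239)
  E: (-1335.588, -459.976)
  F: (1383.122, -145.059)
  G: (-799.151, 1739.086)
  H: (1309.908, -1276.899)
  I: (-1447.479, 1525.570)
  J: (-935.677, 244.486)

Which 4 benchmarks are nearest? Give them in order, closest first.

Distances from (-103.530, -23.848):
A: 2021.013 m
B: 1971.859 m
C: 624.300 m
D: 2222.398 m
E: 1306.972 m
F: 1491.585 m
G: 1895.211 m
H: 1888.900 m
I: 2051.072 m
J: 874.341 m
Sorted: C (624.300 m) < J (874.341 m) < E (1306.972 m) < F (1491.585 m) < H (1888.900 m) < G (1895.211 m) < …

C, J, E, F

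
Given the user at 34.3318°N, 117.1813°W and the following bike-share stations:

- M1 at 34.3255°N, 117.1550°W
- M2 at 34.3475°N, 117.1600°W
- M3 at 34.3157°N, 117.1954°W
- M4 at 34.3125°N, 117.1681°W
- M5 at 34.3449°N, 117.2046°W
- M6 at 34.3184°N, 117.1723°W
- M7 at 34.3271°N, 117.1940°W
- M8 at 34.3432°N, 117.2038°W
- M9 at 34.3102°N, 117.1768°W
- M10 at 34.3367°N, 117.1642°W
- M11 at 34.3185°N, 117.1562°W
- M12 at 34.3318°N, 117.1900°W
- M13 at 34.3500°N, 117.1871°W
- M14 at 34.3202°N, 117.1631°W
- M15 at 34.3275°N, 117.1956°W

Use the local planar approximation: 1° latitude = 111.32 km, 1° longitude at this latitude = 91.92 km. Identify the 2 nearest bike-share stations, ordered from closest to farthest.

Distances from 34.3318°N, 117.1813°W:
M1: 2.5172 km
M2: 2.6245 km
M3: 2.2118 km
M4: 2.4674 km
M5: 2.5911 km
M6: 1.7057 km
M7: 1.2793 km
M8: 2.4265 km
M9: 2.4398 km
M10: 1.6638 km
M11: 2.7414 km
M12: 0.7997 km
M13: 2.0950 km
M14: 2.1133 km
M15: 1.3989 km
Sorted: M12 (0.7997 km) < M7 (1.2793 km) < M15 (1.3989 km) < M10 (1.6638 km) < …

M12, M7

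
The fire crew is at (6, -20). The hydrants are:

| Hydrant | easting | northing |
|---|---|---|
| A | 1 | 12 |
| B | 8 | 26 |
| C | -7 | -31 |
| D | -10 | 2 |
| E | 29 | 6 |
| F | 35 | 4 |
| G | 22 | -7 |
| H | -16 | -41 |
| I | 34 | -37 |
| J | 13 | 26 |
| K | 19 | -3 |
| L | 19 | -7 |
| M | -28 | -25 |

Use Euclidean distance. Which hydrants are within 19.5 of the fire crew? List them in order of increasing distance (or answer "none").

Distances from (6, -20):
A: 32.4
B: 46.0
C: 17.0
D: 27.2
E: 34.7
F: 37.6
G: 20.6
H: 30.4
I: 32.8
J: 46.5
K: 21.4
L: 18.4
M: 34.4
Threshold 19.5: C (17.0), L (18.4) are within range.

C, L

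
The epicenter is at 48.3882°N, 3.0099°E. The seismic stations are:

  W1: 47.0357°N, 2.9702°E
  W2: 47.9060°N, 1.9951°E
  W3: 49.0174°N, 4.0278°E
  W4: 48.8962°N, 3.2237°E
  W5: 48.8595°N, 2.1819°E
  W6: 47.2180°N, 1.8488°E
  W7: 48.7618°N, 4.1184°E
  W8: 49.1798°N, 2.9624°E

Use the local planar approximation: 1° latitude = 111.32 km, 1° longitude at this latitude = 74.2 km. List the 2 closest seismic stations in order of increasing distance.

W4, W5

Distances from 48.3882°N, 3.0099°E:
W1: 150.5891 km
W2: 92.4727 km
W3: 103.0071 km
W4: 58.7336 km
W5: 80.7909 km
W6: 156.1789 km
W7: 92.1674 km
W8: 88.1914 km
Sorted: W4 (58.7336 km) < W5 (80.7909 km) < W8 (88.1914 km) < W7 (92.1674 km) < …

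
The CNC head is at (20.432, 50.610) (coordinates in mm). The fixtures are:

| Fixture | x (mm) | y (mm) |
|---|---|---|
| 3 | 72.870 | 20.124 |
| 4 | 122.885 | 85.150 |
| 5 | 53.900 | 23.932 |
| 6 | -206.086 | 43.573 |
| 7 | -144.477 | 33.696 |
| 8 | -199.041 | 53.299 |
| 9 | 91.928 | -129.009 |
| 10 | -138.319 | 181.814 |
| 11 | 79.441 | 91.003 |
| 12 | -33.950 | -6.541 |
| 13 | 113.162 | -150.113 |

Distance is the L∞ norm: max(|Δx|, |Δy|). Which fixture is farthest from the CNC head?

6

Distances from (20.432, 50.610):
3: 52.438 mm
4: 102.453 mm
5: 33.468 mm
6: 226.518 mm
7: 164.909 mm
8: 219.473 mm
9: 179.619 mm
10: 158.751 mm
11: 59.009 mm
12: 57.151 mm
13: 200.723 mm
Maximum: 6 at 226.518 mm.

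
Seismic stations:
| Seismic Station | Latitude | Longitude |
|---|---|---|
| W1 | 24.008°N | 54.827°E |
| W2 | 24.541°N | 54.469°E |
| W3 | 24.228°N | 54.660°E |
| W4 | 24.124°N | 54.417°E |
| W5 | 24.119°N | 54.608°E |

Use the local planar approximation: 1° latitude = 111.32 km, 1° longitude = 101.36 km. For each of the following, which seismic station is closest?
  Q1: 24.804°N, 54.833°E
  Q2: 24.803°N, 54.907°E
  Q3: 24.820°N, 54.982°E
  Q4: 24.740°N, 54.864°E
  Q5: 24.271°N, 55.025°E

Q1 at 24.804°N, 54.833°E:
  W1: 88.613 km
  W2: 47.100 km
  W3: 66.475 km
  W4: 86.649 km
  W5: 79.592 km
  → nearest: W2 (47.100 km)
Q2 at 24.803°N, 54.907°E:
  W1: 88.870 km
  W2: 53.119 km
  W3: 68.731 km
  W4: 90.444 km
  W5: 81.953 km
  → nearest: W2 (53.119 km)
Q3 at 24.820°N, 54.982°E:
  W1: 91.747 km
  W2: 60.567 km
  W3: 73.541 km
  W4: 96.346 km
  W5: 86.756 km
  → nearest: W2 (60.567 km)
Q4 at 24.740°N, 54.864°E:
  W1: 81.572 km
  W2: 45.757 km
  W3: 60.631 km
  W4: 82.189 km
  W5: 73.839 km
  → nearest: W2 (45.757 km)
Q5 at 24.271°N, 55.025°E:
  W1: 35.495 km
  W2: 63.870 km
  W3: 37.305 km
  W4: 63.762 km
  W5: 45.528 km
  → nearest: W1 (35.495 km)

Q1→W2; Q2→W2; Q3→W2; Q4→W2; Q5→W1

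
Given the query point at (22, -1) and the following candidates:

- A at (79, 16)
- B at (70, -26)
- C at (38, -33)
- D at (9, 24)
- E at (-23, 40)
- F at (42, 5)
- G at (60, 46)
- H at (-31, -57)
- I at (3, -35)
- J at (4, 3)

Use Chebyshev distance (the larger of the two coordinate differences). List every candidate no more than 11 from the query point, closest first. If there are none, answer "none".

Distances from (22, -1):
A: 57
B: 48
C: 32
D: 25
E: 45
F: 20
G: 47
H: 56
I: 34
J: 18
Threshold 11: none within range.

none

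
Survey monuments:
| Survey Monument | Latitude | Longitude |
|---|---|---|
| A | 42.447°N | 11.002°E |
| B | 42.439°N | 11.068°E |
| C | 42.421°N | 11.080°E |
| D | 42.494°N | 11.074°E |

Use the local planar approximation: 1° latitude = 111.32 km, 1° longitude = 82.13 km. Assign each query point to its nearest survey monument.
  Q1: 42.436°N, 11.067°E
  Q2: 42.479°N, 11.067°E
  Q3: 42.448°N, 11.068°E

Q1→B; Q2→D; Q3→B

Q1 at 42.436°N, 11.067°E:
  A: 5.477 km
  B: 0.344 km
  C: 1.982 km
  D: 6.482 km
  → nearest: B (0.344 km)
Q2 at 42.479°N, 11.067°E:
  A: 6.418 km
  B: 4.454 km
  C: 6.544 km
  D: 1.766 km
  → nearest: D (1.766 km)
Q3 at 42.448°N, 11.068°E:
  A: 5.422 km
  B: 1.002 km
  C: 3.163 km
  D: 5.144 km
  → nearest: B (1.002 km)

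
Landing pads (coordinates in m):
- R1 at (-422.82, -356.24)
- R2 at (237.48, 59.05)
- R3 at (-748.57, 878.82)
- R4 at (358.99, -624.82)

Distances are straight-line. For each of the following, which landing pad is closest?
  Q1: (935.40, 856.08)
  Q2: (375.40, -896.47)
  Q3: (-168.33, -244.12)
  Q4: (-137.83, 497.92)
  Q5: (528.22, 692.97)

Q1 at (935.40, 856.08):
  R1: √((-1358.22)² + (-1212.32)²) = √(1844761.5684 + 1469719.7824) = 1820.57 m
  R2: √((-697.92)² + (-797.03)²) = √(487092.3264 + 635256.8209) = 1059.41 m
  R3: √((-1683.97)² + (22.74)²) = √(2835754.9609 + 517.1076) = 1684.12 m
  R4: √((-576.41)² + (-1480.90)²) = √(332248.4881 + 2193064.8100) = 1589.12 m
  → nearest: R2 (1059.41 m)
Q2 at (375.40, -896.47):
  R1: √((-798.22)² + (540.23)²) = √(637155.1684 + 291848.4529) = 963.85 m
  R2: √((-137.92)² + (955.52)²) = √(19021.9264 + 913018.4704) = 965.42 m
  R3: √((-1123.97)² + (1775.29)²) = √(1263308.5609 + 3151654.5841) = 2101.18 m
  R4: √((-16.41)² + (271.65)²) = √(269.2881 + 73793.7225) = 272.15 m
  → nearest: R4 (272.15 m)
Q3 at (-168.33, -244.12):
  R1: √((-254.49)² + (-112.12)²) = √(64765.1601 + 12570.8944) = 278.09 m
  R2: √((405.81)² + (303.17)²) = √(164681.7561 + 91912.0489) = 506.55 m
  R3: √((-580.24)² + (1122.94)²) = √(336678.4576 + 1260994.2436) = 1263.99 m
  R4: √((527.32)² + (-380.70)²) = √(278066.3824 + 144932.4900) = 650.38 m
  → nearest: R1 (278.09 m)
Q4 at (-137.83, 497.92):
  R1: √((-284.99)² + (-854.16)²) = √(81219.3001 + 729589.3056) = 900.45 m
  R2: √((375.31)² + (-438.87)²) = √(140857.5961 + 192606.8769) = 577.46 m
  R3: √((-610.74)² + (380.90)²) = √(373003.3476 + 145084.8100) = 719.78 m
  R4: √((496.82)² + (-1122.74)²) = √(246830.1124 + 1260545.1076) = 1227.75 m
  → nearest: R2 (577.46 m)
Q5 at (528.22, 692.97):
  R1: √((-951.04)² + (-1049.21)²) = √(904477.0816 + 1100841.6241) = 1416.09 m
  R2: √((-290.74)² + (-633.92)²) = √(84529.7476 + 401854.5664) = 697.41 m
  R3: √((-1276.79)² + (185.85)²) = √(1630192.7041 + 34540.2225) = 1290.25 m
  R4: √((-169.23)² + (-1317.79)²) = √(28638.7929 + 1736570.4841) = 1328.61 m
  → nearest: R2 (697.41 m)

Q1→R2; Q2→R4; Q3→R1; Q4→R2; Q5→R2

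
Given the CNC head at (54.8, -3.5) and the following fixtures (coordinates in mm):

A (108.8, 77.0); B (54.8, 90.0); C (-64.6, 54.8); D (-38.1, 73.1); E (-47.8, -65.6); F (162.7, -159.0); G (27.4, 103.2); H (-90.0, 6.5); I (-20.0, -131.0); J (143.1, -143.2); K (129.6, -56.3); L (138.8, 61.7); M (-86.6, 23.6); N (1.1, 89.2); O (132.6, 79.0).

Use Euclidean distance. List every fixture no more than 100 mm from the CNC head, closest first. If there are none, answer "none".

Distances from (54.8, -3.5):
A: 96.9 mm
B: 93.5 mm
C: 132.9 mm
D: 120.4 mm
E: 119.9 mm
F: 189.3 mm
G: 110.2 mm
H: 145.1 mm
I: 147.8 mm
J: 165.3 mm
K: 91.6 mm
L: 106.3 mm
M: 144.0 mm
N: 107.1 mm
O: 113.4 mm
Threshold 100 mm: K (91.6 mm), B (93.5 mm), A (96.9 mm) are within range.

K, B, A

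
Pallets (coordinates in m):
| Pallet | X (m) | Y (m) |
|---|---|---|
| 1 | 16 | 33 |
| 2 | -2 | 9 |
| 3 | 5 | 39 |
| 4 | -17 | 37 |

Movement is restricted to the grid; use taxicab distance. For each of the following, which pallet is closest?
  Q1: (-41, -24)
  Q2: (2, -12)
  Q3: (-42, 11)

Q1 at (-41, -24):
  1: |57| + |57| = 57 + 57 = 114 m
  2: |39| + |33| = 39 + 33 = 72 m
  3: |46| + |63| = 46 + 63 = 109 m
  4: |24| + |61| = 24 + 61 = 85 m
  → nearest: 2 (72 m)
Q2 at (2, -12):
  1: |14| + |45| = 14 + 45 = 59 m
  2: |-4| + |21| = 4 + 21 = 25 m
  3: |3| + |51| = 3 + 51 = 54 m
  4: |-19| + |49| = 19 + 49 = 68 m
  → nearest: 2 (25 m)
Q3 at (-42, 11):
  1: |58| + |22| = 58 + 22 = 80 m
  2: |40| + |-2| = 40 + 2 = 42 m
  3: |47| + |28| = 47 + 28 = 75 m
  4: |25| + |26| = 25 + 26 = 51 m
  → nearest: 2 (42 m)

Q1→2; Q2→2; Q3→2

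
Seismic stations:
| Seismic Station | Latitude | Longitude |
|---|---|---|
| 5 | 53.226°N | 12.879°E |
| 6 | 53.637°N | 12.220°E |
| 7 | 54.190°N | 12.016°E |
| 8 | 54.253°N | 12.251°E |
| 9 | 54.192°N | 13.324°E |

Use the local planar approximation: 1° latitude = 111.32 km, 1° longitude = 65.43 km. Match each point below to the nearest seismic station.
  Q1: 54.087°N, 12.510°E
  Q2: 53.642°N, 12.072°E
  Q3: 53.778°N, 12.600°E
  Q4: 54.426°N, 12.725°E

Q1→8; Q2→6; Q3→6; Q4→8

Q1 at 54.087°N, 12.510°E:
  5: 98.841 km
  6: 53.567 km
  7: 34.296 km
  8: 25.073 km
  9: 54.528 km
  → nearest: 8 (25.073 km)
Q2 at 53.642°N, 12.072°E:
  5: 70.232 km
  6: 9.700 km
  7: 61.113 km
  8: 69.018 km
  9: 102.270 km
  → nearest: 6 (9.700 km)
Q3 at 53.778°N, 12.600°E:
  5: 64.103 km
  6: 29.403 km
  7: 59.696 km
  8: 57.597 km
  9: 66.091 km
  → nearest: 6 (29.403 km)
Q4 at 54.426°N, 12.725°E:
  5: 133.963 km
  6: 93.841 km
  7: 53.312 km
  8: 36.507 km
  9: 47.060 km
  → nearest: 8 (36.507 km)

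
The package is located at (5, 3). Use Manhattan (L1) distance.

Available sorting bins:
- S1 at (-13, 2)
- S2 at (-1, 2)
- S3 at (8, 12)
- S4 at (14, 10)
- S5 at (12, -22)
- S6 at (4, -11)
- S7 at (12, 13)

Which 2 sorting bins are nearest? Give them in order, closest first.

S2, S3

Distances from (5, 3):
S1: 19
S2: 7
S3: 12
S4: 16
S5: 32
S6: 15
S7: 17
Sorted: S2 (7) < S3 (12) < S6 (15) < S4 (16) < …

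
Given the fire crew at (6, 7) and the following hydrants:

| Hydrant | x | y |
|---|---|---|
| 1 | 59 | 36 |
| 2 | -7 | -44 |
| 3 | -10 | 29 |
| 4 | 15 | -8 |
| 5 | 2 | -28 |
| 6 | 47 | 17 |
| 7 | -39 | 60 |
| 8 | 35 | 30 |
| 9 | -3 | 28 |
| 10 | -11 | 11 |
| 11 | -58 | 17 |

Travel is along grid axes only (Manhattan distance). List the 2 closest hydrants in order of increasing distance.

10, 4

Distances from (6, 7):
1: |53| + |29| = 53 + 29 = 82
2: |-13| + |-51| = 13 + 51 = 64
3: |-16| + |22| = 16 + 22 = 38
4: |9| + |-15| = 9 + 15 = 24
5: |-4| + |-35| = 4 + 35 = 39
6: |41| + |10| = 41 + 10 = 51
7: |-45| + |53| = 45 + 53 = 98
8: |29| + |23| = 29 + 23 = 52
9: |-9| + |21| = 9 + 21 = 30
10: |-17| + |4| = 17 + 4 = 21
11: |-64| + |10| = 64 + 10 = 74
Sorted: 10 (21) < 4 (24) < 9 (30) < 3 (38) < …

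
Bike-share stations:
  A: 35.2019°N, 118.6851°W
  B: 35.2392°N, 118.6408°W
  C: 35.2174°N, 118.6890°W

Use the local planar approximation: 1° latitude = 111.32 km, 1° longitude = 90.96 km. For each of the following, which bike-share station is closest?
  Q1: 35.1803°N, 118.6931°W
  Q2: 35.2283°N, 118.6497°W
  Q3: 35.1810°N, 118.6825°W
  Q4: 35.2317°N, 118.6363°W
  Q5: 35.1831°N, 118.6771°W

Q1→A; Q2→B; Q3→A; Q4→B; Q5→A

Q1 at 35.1803°N, 118.6931°W:
  A: √((0.0216·111.32)² + (0.0080·90.96)²) = √(5.781678 + 0.529518) = 2.5122 km
  B: √((0.0589·111.32)² + (0.0523·90.96)²) = √(42.990944 + 22.631028) = 8.1007 km
  C: √((0.0371·111.32)² + (0.0041·90.96)²) = √(17.056669 + 0.139081) = 4.1468 km
  → nearest: A (2.5122 km)
Q2 at 35.2283°N, 118.6497°W:
  A: √((-0.0264·111.32)² + (-0.0354·90.96)²) = √(8.636828 + 10.368297) = 4.3595 km
  B: √((0.0109·111.32)² + (0.0089·90.96)²) = √(1.472310 + 0.655361) = 1.4587 km
  C: √((-0.0109·111.32)² + (-0.0393·90.96)²) = √(1.472310 + 12.778680) = 3.7750 km
  → nearest: B (1.4587 km)
Q3 at 35.1810°N, 118.6825°W:
  A: √((0.0209·111.32)² + (-0.0026·90.96)²) = √(5.413012 + 0.055930) = 2.3386 km
  B: √((0.0582·111.32)² + (0.0417·90.96)²) = √(41.975160 + 14.387092) = 7.5075 km
  C: √((0.0364·111.32)² + (-0.0065·90.96)²) = √(16.419093 + 0.349565) = 4.0950 km
  → nearest: A (2.3386 km)
Q4 at 35.2317°N, 118.6363°W:
  A: √((-0.0298·111.32)² + (-0.0488·90.96)²) = √(11.004718 + 19.703372) = 5.5415 km
  B: √((0.0075·111.32)² + (-0.0045·90.96)²) = √(0.697058 + 0.167543) = 0.9298 km
  C: √((-0.0143·111.32)² + (-0.0527·90.96)²) = √(2.534069 + 22.978524) = 5.0510 km
  → nearest: B (0.9298 km)
Q5 at 35.1831°N, 118.6771°W:
  A: √((0.0188·111.32)² + (-0.0080·90.96)²) = √(4.379879 + 0.529518) = 2.2157 km
  B: √((0.0561·111.32)² + (0.0363·90.96)²) = √(39.000674 + 10.902200) = 7.0642 km
  C: √((0.0343·111.32)² + (-0.0119·90.96)²) = √(14.579232 + 1.171642) = 3.9687 km
  → nearest: A (2.2157 km)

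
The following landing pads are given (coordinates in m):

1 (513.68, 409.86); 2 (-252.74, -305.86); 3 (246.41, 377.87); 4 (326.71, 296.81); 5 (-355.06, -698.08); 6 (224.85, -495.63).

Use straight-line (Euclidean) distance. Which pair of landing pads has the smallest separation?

3 and 4

Pairwise distances:
1–2: √((-766.42)² + (-715.72)²) = √(587399.6164 + 512255.1184) = 1048.64 m
1–3: √((-267.27)² + (-31.99)²) = √(71433.2529 + 1023.3601) = 269.18 m
1–4: √((-186.97)² + (-113.05)²) = √(34957.7809 + 12780.3025) = 218.49 m
1–5: √((-868.74)² + (-1107.94)²) = √(754709.1876 + 1227531.0436) = 1407.92 m
1–6: √((-288.83)² + (-905.49)²) = √(83422.7689 + 819912.1401) = 950.44 m
2–3: √((499.15)² + (683.73)²) = √(249150.7225 + 467486.7129) = 846.54 m
2–4: √((579.45)² + (602.67)²) = √(335762.3025 + 363211.1289) = 836.05 m
2–5: √((-102.32)² + (-392.22)²) = √(10469.3824 + 153836.5284) = 405.35 m
2–6: √((477.59)² + (-189.77)²) = √(228092.2081 + 36012.6529) = 513.91 m
3–4: √((80.30)² + (-81.06)²) = √(6448.0900 + 6570.7236) = 114.10 m
3–5: √((-601.47)² + (-1075.95)²) = √(361766.1609 + 1157668.4025) = 1232.65 m
3–6: √((-21.56)² + (-873.50)²) = √(464.8336 + 763002.2500) = 873.77 m
4–5: √((-681.77)² + (-994.89)²) = √(464810.3329 + 989806.1121) = 1206.07 m
4–6: √((-101.86)² + (-792.44)²) = √(10375.4596 + 627961.1536) = 798.96 m
5–6: √((579.91)² + (202.45)²) = √(336295.6081 + 40986.0025) = 614.23 m
Closest pair: 3–4 at 114.10 m.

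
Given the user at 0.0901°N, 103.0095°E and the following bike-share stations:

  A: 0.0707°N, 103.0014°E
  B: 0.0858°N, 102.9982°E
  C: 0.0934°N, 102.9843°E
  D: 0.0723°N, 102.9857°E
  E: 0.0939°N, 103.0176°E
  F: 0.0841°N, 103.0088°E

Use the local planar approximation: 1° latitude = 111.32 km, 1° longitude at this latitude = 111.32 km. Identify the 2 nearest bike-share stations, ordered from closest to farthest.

Distances from 0.0901°N, 103.0095°E:
A: 2.3403 km
B: 1.3459 km
C: 2.8292 km
D: 3.3084 km
E: 0.9960 km
F: 0.6725 km
Sorted: F (0.6725 km) < E (0.9960 km) < B (1.3459 km) < A (2.3403 km) < …

F, E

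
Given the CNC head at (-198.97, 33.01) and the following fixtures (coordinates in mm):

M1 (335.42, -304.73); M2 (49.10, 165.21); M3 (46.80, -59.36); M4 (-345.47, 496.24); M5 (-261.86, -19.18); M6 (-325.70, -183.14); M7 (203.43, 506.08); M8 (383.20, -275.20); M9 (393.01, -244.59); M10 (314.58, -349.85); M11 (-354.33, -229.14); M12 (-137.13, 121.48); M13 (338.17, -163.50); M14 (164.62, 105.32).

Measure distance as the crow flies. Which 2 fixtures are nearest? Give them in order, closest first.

M5, M12

Distances from (-198.97, 33.01):
M1: √((534.39)² + (-337.74)²) = √(285572.6721 + 114068.3076) = 632.17 mm
M2: √((248.07)² + (132.20)²) = √(61538.7249 + 17476.8400) = 281.10 mm
M3: √((245.77)² + (-92.37)²) = √(60402.8929 + 8532.2169) = 262.55 mm
M4: √((-146.50)² + (463.23)²) = √(21462.2500 + 214582.0329) = 485.84 mm
M5: √((-62.89)² + (-52.19)²) = √(3955.1521 + 2723.7961) = 81.72 mm
M6: √((-126.73)² + (-216.15)²) = √(16060.4929 + 46720.8225) = 250.56 mm
M7: √((402.40)² + (473.07)²) = √(161925.7600 + 223795.2249) = 621.06 mm
M8: √((582.17)² + (-308.21)²) = √(338921.9089 + 94993.4041) = 658.72 mm
M9: √((591.98)² + (-277.60)²) = √(350440.3204 + 77061.7600) = 653.84 mm
M10: √((513.55)² + (-382.86)²) = √(263733.6025 + 146581.7796) = 640.56 mm
M11: √((-155.36)² + (-262.15)²) = √(24136.7296 + 68722.6225) = 304.73 mm
M12: √((61.84)² + (88.47)²) = √(3824.1856 + 7826.9409) = 107.94 mm
M13: √((537.14)² + (-196.51)²) = √(288519.3796 + 38616.1801) = 571.96 mm
M14: √((363.59)² + (72.31)²) = √(132197.6881 + 5228.7361) = 370.71 mm
Sorted: M5 (81.72 mm) < M12 (107.94 mm) < M6 (250.56 mm) < M3 (262.55 mm) < …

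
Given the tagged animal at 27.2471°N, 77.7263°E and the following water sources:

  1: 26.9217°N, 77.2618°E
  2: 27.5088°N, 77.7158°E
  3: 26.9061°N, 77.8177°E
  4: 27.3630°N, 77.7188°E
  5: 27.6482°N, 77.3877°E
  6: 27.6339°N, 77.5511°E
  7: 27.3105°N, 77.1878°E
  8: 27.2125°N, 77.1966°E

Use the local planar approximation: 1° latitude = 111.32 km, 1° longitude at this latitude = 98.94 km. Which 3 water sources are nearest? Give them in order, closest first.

4, 2, 3

Distances from 27.2471°N, 77.7263°E:
1: 58.5171 km
2: 29.1510 km
3: 39.0224 km
4: 12.9233 km
5: 55.8210 km
6: 46.4168 km
7: 53.7446 km
8: 52.5499 km
Sorted: 4 (12.9233 km) < 2 (29.1510 km) < 3 (39.0224 km) < 6 (46.4168 km) < 8 (52.5499 km) < …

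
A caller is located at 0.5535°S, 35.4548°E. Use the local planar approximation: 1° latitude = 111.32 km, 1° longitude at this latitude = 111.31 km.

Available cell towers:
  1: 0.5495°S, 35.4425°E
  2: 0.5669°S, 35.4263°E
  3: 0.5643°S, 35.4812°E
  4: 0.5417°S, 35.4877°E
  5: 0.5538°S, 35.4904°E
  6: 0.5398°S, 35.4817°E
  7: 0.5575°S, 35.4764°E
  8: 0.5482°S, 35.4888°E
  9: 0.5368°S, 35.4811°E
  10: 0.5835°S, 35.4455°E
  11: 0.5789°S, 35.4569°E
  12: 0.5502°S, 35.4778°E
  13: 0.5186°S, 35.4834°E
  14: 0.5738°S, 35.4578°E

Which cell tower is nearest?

1

Distances from 0.5535°S, 35.4548°E:
1: √((0.0040·111.32)² + (-0.0123·111.31)²) = √(0.198274 + 1.874470) = 1.4397 km
2: √((-0.0134·111.32)² + (-0.0285·111.31)²) = √(2.225133 + 10.063709) = 3.5055 km
3: √((-0.0108·111.32)² + (0.0264·111.31)²) = √(1.445419 + 8.635276) = 3.1750 km
4: √((0.0118·111.32)² + (0.0329·111.31)²) = √(1.725482 + 13.410969) = 3.8906 km
5: √((-0.0003·111.32)² + (0.0356·111.31)²) = √(0.001115 + 15.702484) = 3.9628 km
6: √((0.0137·111.32)² + (0.0269·111.31)²) = √(2.325881 + 8.965467) = 3.3603 km
7: √((-0.0040·111.32)² + (0.0216·111.31)²) = √(0.198274 + 5.780639) = 2.4452 km
8: √((0.0053·111.32)² + (0.0340·111.31)²) = √(0.348095 + 14.322743) = 3.8303 km
9: √((0.0167·111.32)² + (0.0263·111.31)²) = √(3.456045 + 8.569981) = 3.4679 km
10: √((-0.0300·111.32)² + (-0.0093·111.31)²) = √(11.152928 + 1.071604) = 3.4964 km
11: √((-0.0254·111.32)² + (0.0021·111.31)²) = √(7.994915 + 0.054640) = 2.8372 km
12: √((0.0033·111.32)² + (0.0230·111.31)²) = √(0.134950 + 6.554266) = 2.5864 km
13: √((0.0349·111.32)² + (0.0286·111.31)²) = √(15.093753 + 10.134456) = 5.0228 km
14: √((-0.0203·111.32)² + (0.0030·111.31)²) = √(5.106678 + 0.111509) = 2.2843 km
Minimum: 1 at 1.4397 km.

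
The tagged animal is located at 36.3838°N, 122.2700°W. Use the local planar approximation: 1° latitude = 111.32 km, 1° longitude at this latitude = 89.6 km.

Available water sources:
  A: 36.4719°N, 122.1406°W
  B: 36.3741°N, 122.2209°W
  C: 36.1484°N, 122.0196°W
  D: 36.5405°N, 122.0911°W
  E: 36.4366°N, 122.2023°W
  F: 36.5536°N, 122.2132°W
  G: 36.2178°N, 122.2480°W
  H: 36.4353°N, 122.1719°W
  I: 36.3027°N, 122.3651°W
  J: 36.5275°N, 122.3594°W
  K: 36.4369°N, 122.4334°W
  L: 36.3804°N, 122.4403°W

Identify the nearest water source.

Distances from 36.3838°N, 122.2700°W:
A: 15.1858 km
B: 4.5299 km
C: 34.4972 km
D: 23.6903 km
E: 8.4465 km
F: 19.5753 km
G: 18.5840 km
H: 10.4941 km
I: 12.4142 km
J: 17.8902 km
K: 15.7889 km
L: 15.2636 km
Minimum: B at 4.5299 km.

B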